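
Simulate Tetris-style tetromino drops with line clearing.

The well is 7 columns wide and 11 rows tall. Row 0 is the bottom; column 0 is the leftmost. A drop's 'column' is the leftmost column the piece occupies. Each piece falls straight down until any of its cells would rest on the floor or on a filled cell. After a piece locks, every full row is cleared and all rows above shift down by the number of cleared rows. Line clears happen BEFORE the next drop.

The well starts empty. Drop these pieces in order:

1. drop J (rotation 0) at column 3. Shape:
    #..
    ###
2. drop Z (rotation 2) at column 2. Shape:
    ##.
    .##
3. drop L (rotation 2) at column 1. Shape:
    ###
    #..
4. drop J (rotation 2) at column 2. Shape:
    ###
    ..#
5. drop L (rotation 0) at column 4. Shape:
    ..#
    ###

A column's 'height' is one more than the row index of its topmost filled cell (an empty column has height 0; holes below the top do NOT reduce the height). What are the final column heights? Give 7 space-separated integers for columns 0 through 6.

Drop 1: J rot0 at col 3 lands with bottom-row=0; cleared 0 line(s) (total 0); column heights now [0 0 0 2 1 1 0], max=2
Drop 2: Z rot2 at col 2 lands with bottom-row=2; cleared 0 line(s) (total 0); column heights now [0 0 4 4 3 1 0], max=4
Drop 3: L rot2 at col 1 lands with bottom-row=3; cleared 0 line(s) (total 0); column heights now [0 5 5 5 3 1 0], max=5
Drop 4: J rot2 at col 2 lands with bottom-row=4; cleared 0 line(s) (total 0); column heights now [0 5 6 6 6 1 0], max=6
Drop 5: L rot0 at col 4 lands with bottom-row=6; cleared 0 line(s) (total 0); column heights now [0 5 6 6 7 7 8], max=8

Answer: 0 5 6 6 7 7 8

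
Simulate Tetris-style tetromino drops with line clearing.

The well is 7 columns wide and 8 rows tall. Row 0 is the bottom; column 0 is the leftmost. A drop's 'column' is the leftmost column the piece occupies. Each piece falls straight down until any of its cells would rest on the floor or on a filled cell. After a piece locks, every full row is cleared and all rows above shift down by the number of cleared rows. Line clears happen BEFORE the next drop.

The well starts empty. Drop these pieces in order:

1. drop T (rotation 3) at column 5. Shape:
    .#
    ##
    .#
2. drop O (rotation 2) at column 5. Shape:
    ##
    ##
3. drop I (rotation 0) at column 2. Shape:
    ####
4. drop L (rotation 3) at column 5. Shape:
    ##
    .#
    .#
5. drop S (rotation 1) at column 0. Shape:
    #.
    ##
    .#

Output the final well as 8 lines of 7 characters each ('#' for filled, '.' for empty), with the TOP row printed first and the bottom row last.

Drop 1: T rot3 at col 5 lands with bottom-row=0; cleared 0 line(s) (total 0); column heights now [0 0 0 0 0 2 3], max=3
Drop 2: O rot2 at col 5 lands with bottom-row=3; cleared 0 line(s) (total 0); column heights now [0 0 0 0 0 5 5], max=5
Drop 3: I rot0 at col 2 lands with bottom-row=5; cleared 0 line(s) (total 0); column heights now [0 0 6 6 6 6 5], max=6
Drop 4: L rot3 at col 5 lands with bottom-row=5; cleared 0 line(s) (total 0); column heights now [0 0 6 6 6 8 8], max=8
Drop 5: S rot1 at col 0 lands with bottom-row=0; cleared 0 line(s) (total 0); column heights now [3 2 6 6 6 8 8], max=8

Answer: .....##
......#
..#####
.....##
.....##
#.....#
##...##
.#....#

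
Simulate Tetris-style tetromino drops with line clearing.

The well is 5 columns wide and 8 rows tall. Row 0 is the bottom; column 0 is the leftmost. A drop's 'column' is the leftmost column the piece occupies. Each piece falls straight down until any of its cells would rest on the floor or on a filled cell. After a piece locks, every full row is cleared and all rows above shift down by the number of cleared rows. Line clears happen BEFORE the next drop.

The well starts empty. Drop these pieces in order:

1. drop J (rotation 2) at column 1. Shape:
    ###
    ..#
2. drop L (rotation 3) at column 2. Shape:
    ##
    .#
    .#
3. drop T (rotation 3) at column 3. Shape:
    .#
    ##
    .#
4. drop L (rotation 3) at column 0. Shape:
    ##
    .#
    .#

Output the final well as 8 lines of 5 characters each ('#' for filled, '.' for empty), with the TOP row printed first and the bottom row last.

Answer: .....
.....
....#
...##
.#.#.
.#.#.
.###.
...#.

Derivation:
Drop 1: J rot2 at col 1 lands with bottom-row=0; cleared 0 line(s) (total 0); column heights now [0 2 2 2 0], max=2
Drop 2: L rot3 at col 2 lands with bottom-row=2; cleared 0 line(s) (total 0); column heights now [0 2 5 5 0], max=5
Drop 3: T rot3 at col 3 lands with bottom-row=4; cleared 0 line(s) (total 0); column heights now [0 2 5 6 7], max=7
Drop 4: L rot3 at col 0 lands with bottom-row=2; cleared 1 line(s) (total 1); column heights now [0 4 2 5 6], max=6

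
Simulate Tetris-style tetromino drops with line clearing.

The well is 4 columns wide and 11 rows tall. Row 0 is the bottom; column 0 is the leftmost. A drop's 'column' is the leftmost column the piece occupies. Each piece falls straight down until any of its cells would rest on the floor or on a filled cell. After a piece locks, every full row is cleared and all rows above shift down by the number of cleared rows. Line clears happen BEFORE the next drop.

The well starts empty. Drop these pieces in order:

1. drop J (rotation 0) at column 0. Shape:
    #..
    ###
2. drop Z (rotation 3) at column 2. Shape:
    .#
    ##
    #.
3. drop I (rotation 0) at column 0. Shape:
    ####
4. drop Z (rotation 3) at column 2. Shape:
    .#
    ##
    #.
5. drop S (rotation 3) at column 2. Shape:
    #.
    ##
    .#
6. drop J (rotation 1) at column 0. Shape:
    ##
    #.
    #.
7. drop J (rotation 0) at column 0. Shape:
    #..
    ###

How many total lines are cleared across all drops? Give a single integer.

Answer: 2

Derivation:
Drop 1: J rot0 at col 0 lands with bottom-row=0; cleared 0 line(s) (total 0); column heights now [2 1 1 0], max=2
Drop 2: Z rot3 at col 2 lands with bottom-row=1; cleared 0 line(s) (total 0); column heights now [2 1 3 4], max=4
Drop 3: I rot0 at col 0 lands with bottom-row=4; cleared 1 line(s) (total 1); column heights now [2 1 3 4], max=4
Drop 4: Z rot3 at col 2 lands with bottom-row=3; cleared 0 line(s) (total 1); column heights now [2 1 5 6], max=6
Drop 5: S rot3 at col 2 lands with bottom-row=6; cleared 0 line(s) (total 1); column heights now [2 1 9 8], max=9
Drop 6: J rot1 at col 0 lands with bottom-row=2; cleared 1 line(s) (total 2); column heights now [4 1 8 7], max=8
Drop 7: J rot0 at col 0 lands with bottom-row=8; cleared 0 line(s) (total 2); column heights now [10 9 9 7], max=10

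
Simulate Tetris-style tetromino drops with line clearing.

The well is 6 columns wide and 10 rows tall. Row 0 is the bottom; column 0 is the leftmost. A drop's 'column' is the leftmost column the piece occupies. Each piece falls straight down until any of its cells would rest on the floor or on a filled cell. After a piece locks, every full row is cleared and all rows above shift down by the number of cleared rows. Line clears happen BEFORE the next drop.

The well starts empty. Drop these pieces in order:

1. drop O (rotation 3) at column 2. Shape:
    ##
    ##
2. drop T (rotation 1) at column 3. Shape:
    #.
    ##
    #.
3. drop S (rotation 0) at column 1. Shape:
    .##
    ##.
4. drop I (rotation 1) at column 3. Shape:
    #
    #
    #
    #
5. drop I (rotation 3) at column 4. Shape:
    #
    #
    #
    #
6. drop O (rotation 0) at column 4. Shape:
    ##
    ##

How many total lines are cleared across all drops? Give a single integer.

Answer: 0

Derivation:
Drop 1: O rot3 at col 2 lands with bottom-row=0; cleared 0 line(s) (total 0); column heights now [0 0 2 2 0 0], max=2
Drop 2: T rot1 at col 3 lands with bottom-row=2; cleared 0 line(s) (total 0); column heights now [0 0 2 5 4 0], max=5
Drop 3: S rot0 at col 1 lands with bottom-row=4; cleared 0 line(s) (total 0); column heights now [0 5 6 6 4 0], max=6
Drop 4: I rot1 at col 3 lands with bottom-row=6; cleared 0 line(s) (total 0); column heights now [0 5 6 10 4 0], max=10
Drop 5: I rot3 at col 4 lands with bottom-row=4; cleared 0 line(s) (total 0); column heights now [0 5 6 10 8 0], max=10
Drop 6: O rot0 at col 4 lands with bottom-row=8; cleared 0 line(s) (total 0); column heights now [0 5 6 10 10 10], max=10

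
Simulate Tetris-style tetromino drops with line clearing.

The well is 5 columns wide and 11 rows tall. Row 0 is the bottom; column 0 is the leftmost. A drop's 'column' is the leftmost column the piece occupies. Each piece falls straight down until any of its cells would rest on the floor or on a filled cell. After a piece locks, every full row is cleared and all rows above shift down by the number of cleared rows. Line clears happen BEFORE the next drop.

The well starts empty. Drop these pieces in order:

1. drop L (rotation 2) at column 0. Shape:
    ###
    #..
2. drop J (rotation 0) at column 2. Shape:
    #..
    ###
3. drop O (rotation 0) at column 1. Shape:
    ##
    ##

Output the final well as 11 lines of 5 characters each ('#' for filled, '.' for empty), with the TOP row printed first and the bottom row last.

Answer: .....
.....
.....
.....
.....
.##..
.##..
..#..
..###
###..
#....

Derivation:
Drop 1: L rot2 at col 0 lands with bottom-row=0; cleared 0 line(s) (total 0); column heights now [2 2 2 0 0], max=2
Drop 2: J rot0 at col 2 lands with bottom-row=2; cleared 0 line(s) (total 0); column heights now [2 2 4 3 3], max=4
Drop 3: O rot0 at col 1 lands with bottom-row=4; cleared 0 line(s) (total 0); column heights now [2 6 6 3 3], max=6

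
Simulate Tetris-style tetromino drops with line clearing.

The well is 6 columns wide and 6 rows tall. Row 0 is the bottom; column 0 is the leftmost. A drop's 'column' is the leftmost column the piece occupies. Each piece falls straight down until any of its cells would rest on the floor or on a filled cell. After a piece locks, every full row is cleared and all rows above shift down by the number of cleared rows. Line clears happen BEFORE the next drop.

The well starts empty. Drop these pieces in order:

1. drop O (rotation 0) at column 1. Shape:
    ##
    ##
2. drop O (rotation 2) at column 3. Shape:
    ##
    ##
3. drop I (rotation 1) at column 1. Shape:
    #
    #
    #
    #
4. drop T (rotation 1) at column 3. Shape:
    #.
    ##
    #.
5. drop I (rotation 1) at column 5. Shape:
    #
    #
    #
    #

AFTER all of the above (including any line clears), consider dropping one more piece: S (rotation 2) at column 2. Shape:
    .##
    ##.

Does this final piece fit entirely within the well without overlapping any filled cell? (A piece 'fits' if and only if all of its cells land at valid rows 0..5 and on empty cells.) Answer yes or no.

Drop 1: O rot0 at col 1 lands with bottom-row=0; cleared 0 line(s) (total 0); column heights now [0 2 2 0 0 0], max=2
Drop 2: O rot2 at col 3 lands with bottom-row=0; cleared 0 line(s) (total 0); column heights now [0 2 2 2 2 0], max=2
Drop 3: I rot1 at col 1 lands with bottom-row=2; cleared 0 line(s) (total 0); column heights now [0 6 2 2 2 0], max=6
Drop 4: T rot1 at col 3 lands with bottom-row=2; cleared 0 line(s) (total 0); column heights now [0 6 2 5 4 0], max=6
Drop 5: I rot1 at col 5 lands with bottom-row=0; cleared 0 line(s) (total 0); column heights now [0 6 2 5 4 4], max=6
Test piece S rot2 at col 2 (width 3): heights before test = [0 6 2 5 4 4]; fits = False

Answer: no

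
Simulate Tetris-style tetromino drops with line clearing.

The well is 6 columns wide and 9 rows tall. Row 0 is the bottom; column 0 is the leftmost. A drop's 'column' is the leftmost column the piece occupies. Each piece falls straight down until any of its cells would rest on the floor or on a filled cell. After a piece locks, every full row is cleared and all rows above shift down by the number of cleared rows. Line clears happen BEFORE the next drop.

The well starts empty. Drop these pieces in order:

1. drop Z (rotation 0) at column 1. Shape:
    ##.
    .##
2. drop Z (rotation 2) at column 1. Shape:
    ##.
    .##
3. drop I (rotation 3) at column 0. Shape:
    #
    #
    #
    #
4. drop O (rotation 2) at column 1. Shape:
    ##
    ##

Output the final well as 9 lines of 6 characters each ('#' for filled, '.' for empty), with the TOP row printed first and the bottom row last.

Drop 1: Z rot0 at col 1 lands with bottom-row=0; cleared 0 line(s) (total 0); column heights now [0 2 2 1 0 0], max=2
Drop 2: Z rot2 at col 1 lands with bottom-row=2; cleared 0 line(s) (total 0); column heights now [0 4 4 3 0 0], max=4
Drop 3: I rot3 at col 0 lands with bottom-row=0; cleared 0 line(s) (total 0); column heights now [4 4 4 3 0 0], max=4
Drop 4: O rot2 at col 1 lands with bottom-row=4; cleared 0 line(s) (total 0); column heights now [4 6 6 3 0 0], max=6

Answer: ......
......
......
.##...
.##...
###...
#.##..
###...
#.##..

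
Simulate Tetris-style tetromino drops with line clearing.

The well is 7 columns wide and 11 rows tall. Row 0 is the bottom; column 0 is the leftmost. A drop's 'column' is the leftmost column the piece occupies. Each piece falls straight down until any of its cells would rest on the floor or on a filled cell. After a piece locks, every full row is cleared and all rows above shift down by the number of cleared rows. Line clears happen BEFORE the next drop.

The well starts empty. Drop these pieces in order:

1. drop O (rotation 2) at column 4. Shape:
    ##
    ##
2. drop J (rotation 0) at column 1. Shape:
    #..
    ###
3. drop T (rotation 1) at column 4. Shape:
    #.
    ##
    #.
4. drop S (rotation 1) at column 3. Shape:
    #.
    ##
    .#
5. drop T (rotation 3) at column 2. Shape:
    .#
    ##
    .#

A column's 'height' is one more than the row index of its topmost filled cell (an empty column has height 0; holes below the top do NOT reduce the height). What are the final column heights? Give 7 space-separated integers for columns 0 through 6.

Drop 1: O rot2 at col 4 lands with bottom-row=0; cleared 0 line(s) (total 0); column heights now [0 0 0 0 2 2 0], max=2
Drop 2: J rot0 at col 1 lands with bottom-row=0; cleared 0 line(s) (total 0); column heights now [0 2 1 1 2 2 0], max=2
Drop 3: T rot1 at col 4 lands with bottom-row=2; cleared 0 line(s) (total 0); column heights now [0 2 1 1 5 4 0], max=5
Drop 4: S rot1 at col 3 lands with bottom-row=5; cleared 0 line(s) (total 0); column heights now [0 2 1 8 7 4 0], max=8
Drop 5: T rot3 at col 2 lands with bottom-row=8; cleared 0 line(s) (total 0); column heights now [0 2 10 11 7 4 0], max=11

Answer: 0 2 10 11 7 4 0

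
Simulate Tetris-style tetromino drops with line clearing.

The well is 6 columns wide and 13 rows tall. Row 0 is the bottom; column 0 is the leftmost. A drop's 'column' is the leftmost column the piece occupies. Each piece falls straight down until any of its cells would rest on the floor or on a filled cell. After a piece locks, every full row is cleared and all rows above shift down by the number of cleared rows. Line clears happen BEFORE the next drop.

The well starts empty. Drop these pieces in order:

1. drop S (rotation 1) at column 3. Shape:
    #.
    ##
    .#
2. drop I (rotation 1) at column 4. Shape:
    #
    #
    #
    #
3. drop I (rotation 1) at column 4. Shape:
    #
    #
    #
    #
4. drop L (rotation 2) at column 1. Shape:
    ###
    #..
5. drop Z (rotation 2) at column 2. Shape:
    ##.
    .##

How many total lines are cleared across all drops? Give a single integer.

Drop 1: S rot1 at col 3 lands with bottom-row=0; cleared 0 line(s) (total 0); column heights now [0 0 0 3 2 0], max=3
Drop 2: I rot1 at col 4 lands with bottom-row=2; cleared 0 line(s) (total 0); column heights now [0 0 0 3 6 0], max=6
Drop 3: I rot1 at col 4 lands with bottom-row=6; cleared 0 line(s) (total 0); column heights now [0 0 0 3 10 0], max=10
Drop 4: L rot2 at col 1 lands with bottom-row=2; cleared 0 line(s) (total 0); column heights now [0 4 4 4 10 0], max=10
Drop 5: Z rot2 at col 2 lands with bottom-row=10; cleared 0 line(s) (total 0); column heights now [0 4 12 12 11 0], max=12

Answer: 0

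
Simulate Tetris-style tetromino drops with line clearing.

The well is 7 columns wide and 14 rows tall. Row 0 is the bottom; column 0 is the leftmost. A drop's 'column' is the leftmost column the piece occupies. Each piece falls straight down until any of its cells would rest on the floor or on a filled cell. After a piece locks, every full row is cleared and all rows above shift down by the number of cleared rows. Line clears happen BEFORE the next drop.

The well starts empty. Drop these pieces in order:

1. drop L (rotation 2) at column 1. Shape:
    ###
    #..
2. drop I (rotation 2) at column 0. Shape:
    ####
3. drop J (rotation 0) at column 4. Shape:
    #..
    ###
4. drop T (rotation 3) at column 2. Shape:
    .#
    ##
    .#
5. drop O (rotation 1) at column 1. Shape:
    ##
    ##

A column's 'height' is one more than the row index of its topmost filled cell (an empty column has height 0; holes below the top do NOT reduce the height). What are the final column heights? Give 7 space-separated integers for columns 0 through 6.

Answer: 3 7 7 6 2 1 1

Derivation:
Drop 1: L rot2 at col 1 lands with bottom-row=0; cleared 0 line(s) (total 0); column heights now [0 2 2 2 0 0 0], max=2
Drop 2: I rot2 at col 0 lands with bottom-row=2; cleared 0 line(s) (total 0); column heights now [3 3 3 3 0 0 0], max=3
Drop 3: J rot0 at col 4 lands with bottom-row=0; cleared 0 line(s) (total 0); column heights now [3 3 3 3 2 1 1], max=3
Drop 4: T rot3 at col 2 lands with bottom-row=3; cleared 0 line(s) (total 0); column heights now [3 3 5 6 2 1 1], max=6
Drop 5: O rot1 at col 1 lands with bottom-row=5; cleared 0 line(s) (total 0); column heights now [3 7 7 6 2 1 1], max=7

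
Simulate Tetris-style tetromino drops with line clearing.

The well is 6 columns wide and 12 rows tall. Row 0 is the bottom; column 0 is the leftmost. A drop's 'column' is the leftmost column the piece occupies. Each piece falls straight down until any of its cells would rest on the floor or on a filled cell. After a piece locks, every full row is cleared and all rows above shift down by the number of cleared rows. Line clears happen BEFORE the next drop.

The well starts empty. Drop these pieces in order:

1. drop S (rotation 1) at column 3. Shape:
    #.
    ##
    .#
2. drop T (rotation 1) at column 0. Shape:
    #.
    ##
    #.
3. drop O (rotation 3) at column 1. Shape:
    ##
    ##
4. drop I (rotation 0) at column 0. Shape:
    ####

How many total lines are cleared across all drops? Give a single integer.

Answer: 0

Derivation:
Drop 1: S rot1 at col 3 lands with bottom-row=0; cleared 0 line(s) (total 0); column heights now [0 0 0 3 2 0], max=3
Drop 2: T rot1 at col 0 lands with bottom-row=0; cleared 0 line(s) (total 0); column heights now [3 2 0 3 2 0], max=3
Drop 3: O rot3 at col 1 lands with bottom-row=2; cleared 0 line(s) (total 0); column heights now [3 4 4 3 2 0], max=4
Drop 4: I rot0 at col 0 lands with bottom-row=4; cleared 0 line(s) (total 0); column heights now [5 5 5 5 2 0], max=5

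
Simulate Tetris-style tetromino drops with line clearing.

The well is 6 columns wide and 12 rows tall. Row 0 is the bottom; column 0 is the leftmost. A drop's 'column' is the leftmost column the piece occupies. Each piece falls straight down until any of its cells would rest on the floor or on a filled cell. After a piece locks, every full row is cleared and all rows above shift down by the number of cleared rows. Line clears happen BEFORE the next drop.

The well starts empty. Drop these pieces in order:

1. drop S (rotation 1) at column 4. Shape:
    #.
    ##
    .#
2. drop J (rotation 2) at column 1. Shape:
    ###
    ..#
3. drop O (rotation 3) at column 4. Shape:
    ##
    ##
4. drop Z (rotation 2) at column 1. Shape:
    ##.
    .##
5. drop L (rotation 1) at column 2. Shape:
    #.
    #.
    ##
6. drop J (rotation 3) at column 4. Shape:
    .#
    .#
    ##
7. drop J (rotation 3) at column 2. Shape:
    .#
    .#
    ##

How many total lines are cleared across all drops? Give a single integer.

Answer: 0

Derivation:
Drop 1: S rot1 at col 4 lands with bottom-row=0; cleared 0 line(s) (total 0); column heights now [0 0 0 0 3 2], max=3
Drop 2: J rot2 at col 1 lands with bottom-row=0; cleared 0 line(s) (total 0); column heights now [0 2 2 2 3 2], max=3
Drop 3: O rot3 at col 4 lands with bottom-row=3; cleared 0 line(s) (total 0); column heights now [0 2 2 2 5 5], max=5
Drop 4: Z rot2 at col 1 lands with bottom-row=2; cleared 0 line(s) (total 0); column heights now [0 4 4 3 5 5], max=5
Drop 5: L rot1 at col 2 lands with bottom-row=4; cleared 0 line(s) (total 0); column heights now [0 4 7 5 5 5], max=7
Drop 6: J rot3 at col 4 lands with bottom-row=5; cleared 0 line(s) (total 0); column heights now [0 4 7 5 6 8], max=8
Drop 7: J rot3 at col 2 lands with bottom-row=7; cleared 0 line(s) (total 0); column heights now [0 4 8 10 6 8], max=10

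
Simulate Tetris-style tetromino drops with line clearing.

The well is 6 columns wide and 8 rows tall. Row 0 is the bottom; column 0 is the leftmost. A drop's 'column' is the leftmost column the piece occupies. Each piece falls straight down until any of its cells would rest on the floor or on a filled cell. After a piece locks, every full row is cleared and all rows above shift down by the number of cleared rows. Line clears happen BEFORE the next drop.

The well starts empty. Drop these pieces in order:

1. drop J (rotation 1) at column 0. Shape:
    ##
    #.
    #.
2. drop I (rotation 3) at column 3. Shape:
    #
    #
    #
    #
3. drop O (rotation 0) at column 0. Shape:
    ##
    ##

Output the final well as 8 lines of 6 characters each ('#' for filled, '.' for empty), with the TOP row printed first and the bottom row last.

Drop 1: J rot1 at col 0 lands with bottom-row=0; cleared 0 line(s) (total 0); column heights now [3 3 0 0 0 0], max=3
Drop 2: I rot3 at col 3 lands with bottom-row=0; cleared 0 line(s) (total 0); column heights now [3 3 0 4 0 0], max=4
Drop 3: O rot0 at col 0 lands with bottom-row=3; cleared 0 line(s) (total 0); column heights now [5 5 0 4 0 0], max=5

Answer: ......
......
......
##....
##.#..
##.#..
#..#..
#..#..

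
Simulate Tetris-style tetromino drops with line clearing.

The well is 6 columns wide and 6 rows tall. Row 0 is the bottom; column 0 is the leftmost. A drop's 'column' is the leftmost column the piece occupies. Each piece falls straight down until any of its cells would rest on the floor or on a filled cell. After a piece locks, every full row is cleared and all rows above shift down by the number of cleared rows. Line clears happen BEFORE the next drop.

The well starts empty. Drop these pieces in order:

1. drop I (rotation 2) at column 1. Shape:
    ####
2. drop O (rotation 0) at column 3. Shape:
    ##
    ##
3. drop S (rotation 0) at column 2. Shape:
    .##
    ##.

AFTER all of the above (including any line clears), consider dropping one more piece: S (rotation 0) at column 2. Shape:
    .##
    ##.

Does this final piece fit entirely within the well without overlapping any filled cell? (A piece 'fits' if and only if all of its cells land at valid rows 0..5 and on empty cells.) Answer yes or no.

Answer: no

Derivation:
Drop 1: I rot2 at col 1 lands with bottom-row=0; cleared 0 line(s) (total 0); column heights now [0 1 1 1 1 0], max=1
Drop 2: O rot0 at col 3 lands with bottom-row=1; cleared 0 line(s) (total 0); column heights now [0 1 1 3 3 0], max=3
Drop 3: S rot0 at col 2 lands with bottom-row=3; cleared 0 line(s) (total 0); column heights now [0 1 4 5 5 0], max=5
Test piece S rot0 at col 2 (width 3): heights before test = [0 1 4 5 5 0]; fits = False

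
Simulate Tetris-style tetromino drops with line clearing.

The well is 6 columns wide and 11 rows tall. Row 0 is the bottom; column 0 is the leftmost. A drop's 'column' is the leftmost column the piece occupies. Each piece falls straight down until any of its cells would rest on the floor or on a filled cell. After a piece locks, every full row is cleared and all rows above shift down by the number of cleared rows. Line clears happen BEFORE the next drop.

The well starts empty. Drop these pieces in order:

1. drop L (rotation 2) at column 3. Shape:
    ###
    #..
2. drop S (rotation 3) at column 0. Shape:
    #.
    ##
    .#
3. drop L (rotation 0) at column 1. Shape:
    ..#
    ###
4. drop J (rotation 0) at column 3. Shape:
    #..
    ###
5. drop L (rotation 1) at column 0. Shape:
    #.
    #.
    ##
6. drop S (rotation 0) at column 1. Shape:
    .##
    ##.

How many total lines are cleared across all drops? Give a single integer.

Answer: 0

Derivation:
Drop 1: L rot2 at col 3 lands with bottom-row=0; cleared 0 line(s) (total 0); column heights now [0 0 0 2 2 2], max=2
Drop 2: S rot3 at col 0 lands with bottom-row=0; cleared 0 line(s) (total 0); column heights now [3 2 0 2 2 2], max=3
Drop 3: L rot0 at col 1 lands with bottom-row=2; cleared 0 line(s) (total 0); column heights now [3 3 3 4 2 2], max=4
Drop 4: J rot0 at col 3 lands with bottom-row=4; cleared 0 line(s) (total 0); column heights now [3 3 3 6 5 5], max=6
Drop 5: L rot1 at col 0 lands with bottom-row=3; cleared 0 line(s) (total 0); column heights now [6 4 3 6 5 5], max=6
Drop 6: S rot0 at col 1 lands with bottom-row=5; cleared 0 line(s) (total 0); column heights now [6 6 7 7 5 5], max=7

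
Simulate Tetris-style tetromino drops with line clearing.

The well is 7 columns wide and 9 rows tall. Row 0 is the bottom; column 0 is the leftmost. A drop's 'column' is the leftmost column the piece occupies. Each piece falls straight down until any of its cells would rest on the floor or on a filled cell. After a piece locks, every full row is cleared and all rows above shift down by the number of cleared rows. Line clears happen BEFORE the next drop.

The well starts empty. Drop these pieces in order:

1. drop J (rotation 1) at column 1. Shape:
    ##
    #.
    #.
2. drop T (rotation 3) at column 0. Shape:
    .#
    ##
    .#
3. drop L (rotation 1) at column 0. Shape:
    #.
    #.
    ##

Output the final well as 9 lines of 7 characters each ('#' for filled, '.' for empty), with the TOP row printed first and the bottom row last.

Answer: #......
#......
##.....
.#.....
##.....
.#.....
.##....
.#.....
.#.....

Derivation:
Drop 1: J rot1 at col 1 lands with bottom-row=0; cleared 0 line(s) (total 0); column heights now [0 3 3 0 0 0 0], max=3
Drop 2: T rot3 at col 0 lands with bottom-row=3; cleared 0 line(s) (total 0); column heights now [5 6 3 0 0 0 0], max=6
Drop 3: L rot1 at col 0 lands with bottom-row=6; cleared 0 line(s) (total 0); column heights now [9 7 3 0 0 0 0], max=9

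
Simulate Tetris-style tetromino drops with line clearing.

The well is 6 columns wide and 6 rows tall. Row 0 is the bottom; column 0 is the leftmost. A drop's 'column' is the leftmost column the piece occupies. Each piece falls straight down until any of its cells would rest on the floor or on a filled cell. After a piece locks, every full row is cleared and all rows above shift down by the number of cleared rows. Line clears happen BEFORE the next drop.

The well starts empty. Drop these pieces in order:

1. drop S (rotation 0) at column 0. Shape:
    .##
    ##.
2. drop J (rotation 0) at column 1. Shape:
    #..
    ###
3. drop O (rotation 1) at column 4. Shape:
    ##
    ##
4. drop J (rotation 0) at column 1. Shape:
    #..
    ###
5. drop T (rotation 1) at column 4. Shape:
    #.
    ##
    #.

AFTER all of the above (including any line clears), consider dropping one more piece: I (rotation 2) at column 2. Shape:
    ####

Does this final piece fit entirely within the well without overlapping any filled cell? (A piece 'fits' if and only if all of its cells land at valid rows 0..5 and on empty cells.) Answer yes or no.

Drop 1: S rot0 at col 0 lands with bottom-row=0; cleared 0 line(s) (total 0); column heights now [1 2 2 0 0 0], max=2
Drop 2: J rot0 at col 1 lands with bottom-row=2; cleared 0 line(s) (total 0); column heights now [1 4 3 3 0 0], max=4
Drop 3: O rot1 at col 4 lands with bottom-row=0; cleared 0 line(s) (total 0); column heights now [1 4 3 3 2 2], max=4
Drop 4: J rot0 at col 1 lands with bottom-row=4; cleared 0 line(s) (total 0); column heights now [1 6 5 5 2 2], max=6
Drop 5: T rot1 at col 4 lands with bottom-row=2; cleared 0 line(s) (total 0); column heights now [1 6 5 5 5 4], max=6
Test piece I rot2 at col 2 (width 4): heights before test = [1 6 5 5 5 4]; fits = True

Answer: yes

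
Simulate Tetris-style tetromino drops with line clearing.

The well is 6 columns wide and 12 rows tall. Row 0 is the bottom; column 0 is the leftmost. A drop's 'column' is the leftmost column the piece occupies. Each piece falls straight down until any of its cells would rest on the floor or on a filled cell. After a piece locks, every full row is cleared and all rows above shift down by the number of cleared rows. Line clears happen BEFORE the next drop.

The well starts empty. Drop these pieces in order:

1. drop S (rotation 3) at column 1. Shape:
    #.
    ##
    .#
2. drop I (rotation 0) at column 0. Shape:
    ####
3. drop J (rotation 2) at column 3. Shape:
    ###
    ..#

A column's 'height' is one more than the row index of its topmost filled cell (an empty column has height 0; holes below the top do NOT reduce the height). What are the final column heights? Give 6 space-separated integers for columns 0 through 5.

Answer: 4 4 4 5 5 5

Derivation:
Drop 1: S rot3 at col 1 lands with bottom-row=0; cleared 0 line(s) (total 0); column heights now [0 3 2 0 0 0], max=3
Drop 2: I rot0 at col 0 lands with bottom-row=3; cleared 0 line(s) (total 0); column heights now [4 4 4 4 0 0], max=4
Drop 3: J rot2 at col 3 lands with bottom-row=3; cleared 0 line(s) (total 0); column heights now [4 4 4 5 5 5], max=5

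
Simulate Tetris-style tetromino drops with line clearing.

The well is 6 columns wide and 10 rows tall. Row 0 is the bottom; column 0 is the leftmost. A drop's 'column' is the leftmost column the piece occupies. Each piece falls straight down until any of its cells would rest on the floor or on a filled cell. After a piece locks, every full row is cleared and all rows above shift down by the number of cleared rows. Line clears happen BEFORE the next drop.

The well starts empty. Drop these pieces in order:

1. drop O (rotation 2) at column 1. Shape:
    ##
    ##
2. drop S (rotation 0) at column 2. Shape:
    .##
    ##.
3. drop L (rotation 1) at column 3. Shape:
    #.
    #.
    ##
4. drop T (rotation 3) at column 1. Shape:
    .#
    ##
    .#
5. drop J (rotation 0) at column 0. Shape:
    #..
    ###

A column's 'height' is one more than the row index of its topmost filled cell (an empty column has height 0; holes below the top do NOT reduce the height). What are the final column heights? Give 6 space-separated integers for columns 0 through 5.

Drop 1: O rot2 at col 1 lands with bottom-row=0; cleared 0 line(s) (total 0); column heights now [0 2 2 0 0 0], max=2
Drop 2: S rot0 at col 2 lands with bottom-row=2; cleared 0 line(s) (total 0); column heights now [0 2 3 4 4 0], max=4
Drop 3: L rot1 at col 3 lands with bottom-row=4; cleared 0 line(s) (total 0); column heights now [0 2 3 7 5 0], max=7
Drop 4: T rot3 at col 1 lands with bottom-row=3; cleared 0 line(s) (total 0); column heights now [0 5 6 7 5 0], max=7
Drop 5: J rot0 at col 0 lands with bottom-row=6; cleared 0 line(s) (total 0); column heights now [8 7 7 7 5 0], max=8

Answer: 8 7 7 7 5 0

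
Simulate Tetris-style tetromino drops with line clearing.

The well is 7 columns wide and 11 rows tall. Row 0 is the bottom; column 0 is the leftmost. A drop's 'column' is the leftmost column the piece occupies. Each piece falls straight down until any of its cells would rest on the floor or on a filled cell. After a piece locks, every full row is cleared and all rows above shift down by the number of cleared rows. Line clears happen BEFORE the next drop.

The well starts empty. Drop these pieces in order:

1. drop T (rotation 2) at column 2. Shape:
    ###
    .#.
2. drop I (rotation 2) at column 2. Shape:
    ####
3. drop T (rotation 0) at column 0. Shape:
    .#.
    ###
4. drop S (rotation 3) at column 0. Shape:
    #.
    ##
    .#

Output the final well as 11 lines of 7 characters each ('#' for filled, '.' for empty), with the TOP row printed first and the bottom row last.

Drop 1: T rot2 at col 2 lands with bottom-row=0; cleared 0 line(s) (total 0); column heights now [0 0 2 2 2 0 0], max=2
Drop 2: I rot2 at col 2 lands with bottom-row=2; cleared 0 line(s) (total 0); column heights now [0 0 3 3 3 3 0], max=3
Drop 3: T rot0 at col 0 lands with bottom-row=3; cleared 0 line(s) (total 0); column heights now [4 5 4 3 3 3 0], max=5
Drop 4: S rot3 at col 0 lands with bottom-row=5; cleared 0 line(s) (total 0); column heights now [8 7 4 3 3 3 0], max=8

Answer: .......
.......
.......
#......
##.....
.#.....
.#.....
###....
..####.
..###..
...#...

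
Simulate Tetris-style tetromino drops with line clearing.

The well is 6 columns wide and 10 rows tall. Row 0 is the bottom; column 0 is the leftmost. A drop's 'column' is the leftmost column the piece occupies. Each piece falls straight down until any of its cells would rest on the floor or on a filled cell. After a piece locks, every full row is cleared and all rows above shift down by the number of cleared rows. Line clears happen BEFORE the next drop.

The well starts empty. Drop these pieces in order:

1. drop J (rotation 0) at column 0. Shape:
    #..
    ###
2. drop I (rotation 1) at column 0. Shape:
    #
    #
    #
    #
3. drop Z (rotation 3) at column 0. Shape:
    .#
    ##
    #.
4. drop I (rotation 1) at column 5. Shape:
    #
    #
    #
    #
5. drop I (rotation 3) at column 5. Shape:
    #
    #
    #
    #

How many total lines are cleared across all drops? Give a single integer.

Answer: 0

Derivation:
Drop 1: J rot0 at col 0 lands with bottom-row=0; cleared 0 line(s) (total 0); column heights now [2 1 1 0 0 0], max=2
Drop 2: I rot1 at col 0 lands with bottom-row=2; cleared 0 line(s) (total 0); column heights now [6 1 1 0 0 0], max=6
Drop 3: Z rot3 at col 0 lands with bottom-row=6; cleared 0 line(s) (total 0); column heights now [8 9 1 0 0 0], max=9
Drop 4: I rot1 at col 5 lands with bottom-row=0; cleared 0 line(s) (total 0); column heights now [8 9 1 0 0 4], max=9
Drop 5: I rot3 at col 5 lands with bottom-row=4; cleared 0 line(s) (total 0); column heights now [8 9 1 0 0 8], max=9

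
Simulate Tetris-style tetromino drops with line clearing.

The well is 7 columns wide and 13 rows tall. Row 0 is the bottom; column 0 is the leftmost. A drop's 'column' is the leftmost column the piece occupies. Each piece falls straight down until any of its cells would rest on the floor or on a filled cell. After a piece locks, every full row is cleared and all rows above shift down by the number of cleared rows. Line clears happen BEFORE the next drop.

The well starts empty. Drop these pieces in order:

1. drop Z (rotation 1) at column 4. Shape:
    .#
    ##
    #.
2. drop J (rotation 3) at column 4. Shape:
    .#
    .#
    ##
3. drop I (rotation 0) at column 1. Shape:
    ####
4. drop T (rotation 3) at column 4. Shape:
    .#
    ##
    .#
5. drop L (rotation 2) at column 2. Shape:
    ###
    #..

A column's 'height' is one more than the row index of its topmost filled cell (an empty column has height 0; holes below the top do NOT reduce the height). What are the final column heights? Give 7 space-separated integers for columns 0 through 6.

Answer: 0 5 9 9 9 9 0

Derivation:
Drop 1: Z rot1 at col 4 lands with bottom-row=0; cleared 0 line(s) (total 0); column heights now [0 0 0 0 2 3 0], max=3
Drop 2: J rot3 at col 4 lands with bottom-row=3; cleared 0 line(s) (total 0); column heights now [0 0 0 0 4 6 0], max=6
Drop 3: I rot0 at col 1 lands with bottom-row=4; cleared 0 line(s) (total 0); column heights now [0 5 5 5 5 6 0], max=6
Drop 4: T rot3 at col 4 lands with bottom-row=6; cleared 0 line(s) (total 0); column heights now [0 5 5 5 8 9 0], max=9
Drop 5: L rot2 at col 2 lands with bottom-row=7; cleared 0 line(s) (total 0); column heights now [0 5 9 9 9 9 0], max=9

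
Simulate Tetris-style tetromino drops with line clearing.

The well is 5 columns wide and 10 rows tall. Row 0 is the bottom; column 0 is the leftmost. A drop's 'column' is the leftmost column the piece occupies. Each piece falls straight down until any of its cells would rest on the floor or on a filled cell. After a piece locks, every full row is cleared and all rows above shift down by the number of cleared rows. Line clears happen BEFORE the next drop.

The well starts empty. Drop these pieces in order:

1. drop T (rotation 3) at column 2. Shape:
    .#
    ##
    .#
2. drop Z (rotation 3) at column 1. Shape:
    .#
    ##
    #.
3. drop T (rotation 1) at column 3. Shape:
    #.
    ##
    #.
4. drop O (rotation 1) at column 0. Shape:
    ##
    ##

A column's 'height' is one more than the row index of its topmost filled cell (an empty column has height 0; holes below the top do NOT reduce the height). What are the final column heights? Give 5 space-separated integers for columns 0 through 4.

Drop 1: T rot3 at col 2 lands with bottom-row=0; cleared 0 line(s) (total 0); column heights now [0 0 2 3 0], max=3
Drop 2: Z rot3 at col 1 lands with bottom-row=1; cleared 0 line(s) (total 0); column heights now [0 3 4 3 0], max=4
Drop 3: T rot1 at col 3 lands with bottom-row=3; cleared 0 line(s) (total 0); column heights now [0 3 4 6 5], max=6
Drop 4: O rot1 at col 0 lands with bottom-row=3; cleared 0 line(s) (total 0); column heights now [5 5 4 6 5], max=6

Answer: 5 5 4 6 5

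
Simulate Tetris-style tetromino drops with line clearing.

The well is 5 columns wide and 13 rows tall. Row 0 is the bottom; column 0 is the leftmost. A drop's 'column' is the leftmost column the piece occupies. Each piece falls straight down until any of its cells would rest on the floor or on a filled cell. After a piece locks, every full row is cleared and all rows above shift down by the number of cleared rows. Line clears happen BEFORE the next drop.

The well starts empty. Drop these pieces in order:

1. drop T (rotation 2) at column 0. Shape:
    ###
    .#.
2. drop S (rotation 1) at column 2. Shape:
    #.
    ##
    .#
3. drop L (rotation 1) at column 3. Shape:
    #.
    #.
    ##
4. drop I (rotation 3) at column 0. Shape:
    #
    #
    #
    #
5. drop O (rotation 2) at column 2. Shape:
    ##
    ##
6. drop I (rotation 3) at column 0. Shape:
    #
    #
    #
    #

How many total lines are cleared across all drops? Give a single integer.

Answer: 0

Derivation:
Drop 1: T rot2 at col 0 lands with bottom-row=0; cleared 0 line(s) (total 0); column heights now [2 2 2 0 0], max=2
Drop 2: S rot1 at col 2 lands with bottom-row=1; cleared 0 line(s) (total 0); column heights now [2 2 4 3 0], max=4
Drop 3: L rot1 at col 3 lands with bottom-row=3; cleared 0 line(s) (total 0); column heights now [2 2 4 6 4], max=6
Drop 4: I rot3 at col 0 lands with bottom-row=2; cleared 0 line(s) (total 0); column heights now [6 2 4 6 4], max=6
Drop 5: O rot2 at col 2 lands with bottom-row=6; cleared 0 line(s) (total 0); column heights now [6 2 8 8 4], max=8
Drop 6: I rot3 at col 0 lands with bottom-row=6; cleared 0 line(s) (total 0); column heights now [10 2 8 8 4], max=10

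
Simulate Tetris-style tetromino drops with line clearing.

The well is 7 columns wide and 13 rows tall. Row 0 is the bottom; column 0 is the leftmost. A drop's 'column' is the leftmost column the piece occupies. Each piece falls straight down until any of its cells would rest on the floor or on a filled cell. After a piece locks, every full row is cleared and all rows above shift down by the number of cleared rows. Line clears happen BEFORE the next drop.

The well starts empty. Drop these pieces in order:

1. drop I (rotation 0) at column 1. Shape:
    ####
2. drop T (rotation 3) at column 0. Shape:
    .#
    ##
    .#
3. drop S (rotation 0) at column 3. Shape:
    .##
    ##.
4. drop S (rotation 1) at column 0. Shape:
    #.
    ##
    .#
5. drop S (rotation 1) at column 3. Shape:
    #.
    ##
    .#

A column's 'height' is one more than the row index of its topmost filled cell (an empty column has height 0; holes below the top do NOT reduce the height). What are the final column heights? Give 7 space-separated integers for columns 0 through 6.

Answer: 7 6 1 6 5 3 0

Derivation:
Drop 1: I rot0 at col 1 lands with bottom-row=0; cleared 0 line(s) (total 0); column heights now [0 1 1 1 1 0 0], max=1
Drop 2: T rot3 at col 0 lands with bottom-row=1; cleared 0 line(s) (total 0); column heights now [3 4 1 1 1 0 0], max=4
Drop 3: S rot0 at col 3 lands with bottom-row=1; cleared 0 line(s) (total 0); column heights now [3 4 1 2 3 3 0], max=4
Drop 4: S rot1 at col 0 lands with bottom-row=4; cleared 0 line(s) (total 0); column heights now [7 6 1 2 3 3 0], max=7
Drop 5: S rot1 at col 3 lands with bottom-row=3; cleared 0 line(s) (total 0); column heights now [7 6 1 6 5 3 0], max=7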